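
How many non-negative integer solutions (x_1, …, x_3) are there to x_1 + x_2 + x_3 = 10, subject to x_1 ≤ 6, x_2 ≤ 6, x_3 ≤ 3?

18

Without the upper bounds there are C(12,2) = 66 ways to split 10 among 3 variables.
Subtract solutions that violate a single cap (substitute x_i' = x_i − (cap_i+1)): x_1 ≥ 7 gives C(5,2) = 10; x_2 ≥ 7 gives C(5,2) = 10; x_3 ≥ 4 gives C(8,2) = 28. Together 48.
No two caps can be exceeded simultaneously, so the pair terms are all 0.
By inclusion–exclusion the count is 66 − 48 + 0 = 18.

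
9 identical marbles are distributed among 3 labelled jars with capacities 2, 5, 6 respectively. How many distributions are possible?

12

Ignoring the caps, the number of non-negative solutions to x_1+…+x_3 = 9 is C(11,2) = 55.
Subtract solutions that violate a single cap (substitute x_i' = x_i − (cap_i+1)): x_1 ≥ 3 gives C(8,2) = 28; x_2 ≥ 6 gives C(5,2) = 10; x_3 ≥ 7 gives C(4,2) = 6. Together 44.
Add back pairs where two caps are both exceeded: 1 + 0 + 0 = 1.
By inclusion–exclusion the count is 55 − 44 + 1 = 12.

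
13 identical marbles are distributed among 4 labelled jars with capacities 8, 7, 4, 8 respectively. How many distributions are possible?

270

By stars and bars, unrestricted non-negative solutions to x_1+…+x_4 = 13 number C(13+3,3) = 560.
Subtract solutions that violate a single cap (substitute x_i' = x_i − (cap_i+1)): x_1 ≥ 9 gives C(7,3) = 35; x_2 ≥ 8 gives C(8,3) = 56; x_3 ≥ 5 gives C(11,3) = 165; x_4 ≥ 9 gives C(7,3) = 35. Together 291.
Add back pairs where two caps are both exceeded: 0 + 0 + 0 + 1 + 0 + 0 = 1.
By inclusion–exclusion the count is 560 − 291 + 1 = 270.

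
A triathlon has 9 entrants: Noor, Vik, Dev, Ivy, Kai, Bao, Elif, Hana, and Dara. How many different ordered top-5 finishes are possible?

There are 9 choices for 1st place, 8 for 2nd, and so on down to 5 for position 5.
That gives 9 × 8 × 7 × 6 × 5 = 15120.

15120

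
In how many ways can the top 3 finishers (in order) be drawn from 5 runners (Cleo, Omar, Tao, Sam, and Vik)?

60

There are 5 choices for 1st place, 4 for 2nd, and 3 for 3rd.
That gives 5 × 4 × 3 = 60.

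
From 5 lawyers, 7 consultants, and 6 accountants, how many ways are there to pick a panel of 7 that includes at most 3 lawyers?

Split by how many lawyers are chosen (0 through 3).
Sum: C(5,0)·C(13,7) + C(5,1)·C(13,6) + C(5,2)·C(13,5) + C(5,3)·C(13,4) = 1716 + 8580 + 12870 + 7150 = 30316.

30316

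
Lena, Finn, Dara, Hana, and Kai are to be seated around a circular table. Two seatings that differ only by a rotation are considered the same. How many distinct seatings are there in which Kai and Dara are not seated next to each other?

12

Without the restriction there are (4)! = 24 seatings.
Those with Kai next to Dara: fuse the pair into one unit and seat 4 units around a circle — 2·(3)! = 12.
Subtracting, 24 − 12 = 12.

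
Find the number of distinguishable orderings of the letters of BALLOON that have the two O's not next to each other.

Total arrangements of BALLOON: 7!/(2!·2!) = 1260.
If the two O's are adjacent, glue them into one block, leaving 6 items to arrange: (6)!/(2!) = 360 ways.
Subtracting, 1260 − 360 = 900 arrangements keep the O's apart.

900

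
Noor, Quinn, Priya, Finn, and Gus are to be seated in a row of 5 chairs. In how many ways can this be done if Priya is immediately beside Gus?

Glue Priya and Gus into one block (2 internal orders), leaving 4 units to arrange in a row.
That gives 2 × 4! = 2 × 24 = 48.

48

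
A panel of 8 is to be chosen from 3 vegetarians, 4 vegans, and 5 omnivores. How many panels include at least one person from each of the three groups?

Unrestricted: C(12,8) = 495 ways to pick any 8 of the 12.
Selections missing a whole group: no vegetarians → C(9,8) = 9; no vegans → C(8,8) = 1; no omnivores → C(7,8) = 0.
Add back selections omitting two groups (i.e. drawn from a single group): C(3,8) + C(4,8) + C(5,8) = 0.
By inclusion–exclusion: 495 − 10 + 0 = 485.

485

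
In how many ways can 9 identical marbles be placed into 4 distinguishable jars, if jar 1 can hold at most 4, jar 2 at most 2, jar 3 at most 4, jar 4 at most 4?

43

Without the upper bounds there are C(12,3) = 220 ways to split 9 among 4 jars.
Subtract solutions that violate a single cap (substitute x_i' = x_i − (cap_i+1)): x_1 ≥ 5 gives C(7,3) = 35; x_2 ≥ 3 gives C(9,3) = 84; x_3 ≥ 5 gives C(7,3) = 35; x_4 ≥ 5 gives C(7,3) = 35. Together 189.
Add back pairs where two caps are both exceeded: 4 + 0 + 0 + 4 + 4 + 0 = 12.
By inclusion–exclusion the count is 220 − 189 + 12 = 43.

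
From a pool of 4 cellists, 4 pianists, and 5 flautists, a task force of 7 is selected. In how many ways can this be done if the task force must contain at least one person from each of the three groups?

1636

Unrestricted: C(13,7) = 1716 ways to pick any 7 of the 13.
Selections missing a whole group: no cellists → C(9,7) = 36; no pianists → C(9,7) = 36; no flautists → C(8,7) = 8.
Add back selections omitting two groups (i.e. drawn from a single group): C(4,7) + C(4,7) + C(5,7) = 0.
By inclusion–exclusion: 1716 − 80 + 0 = 1636.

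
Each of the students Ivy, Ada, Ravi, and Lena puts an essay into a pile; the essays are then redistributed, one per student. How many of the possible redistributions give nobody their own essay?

This is the derangement count D_4: permutations of 4 items with no fixed point.
By inclusion–exclusion this is Σ_{j=0}^{4} (−1)^j C(4,j)·(4−j)!.
Computing: 24 − 24 + 12 − 4 + 1 = 9.

9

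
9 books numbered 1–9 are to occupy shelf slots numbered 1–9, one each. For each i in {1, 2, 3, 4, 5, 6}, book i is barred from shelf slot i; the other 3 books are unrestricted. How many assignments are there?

183822

Let Aᵢ (for 1 ≤ i ≤ 6) be the placements that put book i in its forbidden shelf slot. Any j of these fix j positions, leaving (9−j)! ways to fill the rest, and there are C(6,j) ways to pick which j.
By inclusion–exclusion, the number of valid placements is Σ_{j=0}^{6} (−1)^j C(6,j)·(9−j)!.
Computing: 362880 − 241920 + 75600 − 14400 + 1800 − 144 + 6 = 183822.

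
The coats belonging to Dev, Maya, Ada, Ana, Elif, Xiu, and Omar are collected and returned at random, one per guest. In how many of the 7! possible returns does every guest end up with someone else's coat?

1854

This is the derangement count D_7: permutations of 7 items with no fixed point.
By inclusion–exclusion this is Σ_{j=0}^{7} (−1)^j C(7,j)·(7−j)!.
Computing: 5040 − 5040 + 2520 − 840 + 210 − 42 + 7 − 1 = 1854.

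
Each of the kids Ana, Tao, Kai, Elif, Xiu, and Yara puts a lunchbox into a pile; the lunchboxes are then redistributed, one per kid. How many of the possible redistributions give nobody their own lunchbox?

265

Count assignments avoiding every fixed point. For any j of the 6 kids fixed to their own lunchbox, the other 6−j can be arranged in (6−j)! ways.
By inclusion–exclusion this is Σ_{j=0}^{6} (−1)^j C(6,j)·(6−j)!.
Computing: 720 − 720 + 360 − 120 + 30 − 6 + 1 = 265.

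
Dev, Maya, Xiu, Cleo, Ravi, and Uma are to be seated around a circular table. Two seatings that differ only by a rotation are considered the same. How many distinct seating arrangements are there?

Seat Dev anywhere (absorbing the rotational symmetry), then permute the other 5: (5)! = 120.

120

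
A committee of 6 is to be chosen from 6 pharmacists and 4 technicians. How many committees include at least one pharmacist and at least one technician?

209

Unrestricted: C(10,6) = 210 ways to pick any 6 of the 10.
Selections missing a whole group: no pharmacists → C(4,6) = 0; no technicians → C(6,6) = 1.
Both groups omitted at once is impossible, so 210 − 1 = 209.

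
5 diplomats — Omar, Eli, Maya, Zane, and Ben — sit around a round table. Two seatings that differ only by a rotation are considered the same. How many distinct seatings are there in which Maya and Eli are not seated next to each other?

Without the restriction there are (4)! = 24 seatings.
Seatings with Maya beside Eli: treat them as a block with 2 internal orders, giving 2 × (3)! = 12.
Subtracting, 24 − 12 = 12.

12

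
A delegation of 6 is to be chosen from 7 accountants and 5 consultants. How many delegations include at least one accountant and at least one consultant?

Total 6-person selections from all 12: C(12,6) = 924.
Selections missing a whole group: no accountants → C(5,6) = 0; no consultants → C(7,6) = 7.
Both groups omitted at once is impossible, so 924 − 7 = 917.

917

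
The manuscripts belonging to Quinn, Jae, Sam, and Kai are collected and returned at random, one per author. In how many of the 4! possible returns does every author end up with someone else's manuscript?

9

This is the derangement count D_4: permutations of 4 items with no fixed point.
By inclusion–exclusion this is Σ_{j=0}^{4} (−1)^j C(4,j)·(4−j)!.
Computing: 24 − 24 + 12 − 4 + 1 = 9.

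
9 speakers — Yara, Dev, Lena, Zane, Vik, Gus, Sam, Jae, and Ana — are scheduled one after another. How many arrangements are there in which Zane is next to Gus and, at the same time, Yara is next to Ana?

Treat {Zane,Gus} as one block (2 orders) and {Yara,Ana} as another (2 orders).
That leaves 7 units to arrange: 2 × 2 × 7! = 4 × 5040 = 20160.

20160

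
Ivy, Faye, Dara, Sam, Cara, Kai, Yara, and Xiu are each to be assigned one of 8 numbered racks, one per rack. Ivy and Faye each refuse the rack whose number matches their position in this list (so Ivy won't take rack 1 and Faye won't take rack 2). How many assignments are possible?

30960

Let Aᵢ (for i ∈ {1, 2}) be the placements that put person i in their forbidden rack. Any j of these fix j positions, leaving (8−j)! ways to fill the rest, and there are C(2,j) ways to pick which j.
By inclusion–exclusion, the number of valid placements is Σ_{j=0}^{2} (−1)^j C(2,j)·(8−j)!.
Computing: 40320 − 10080 + 720 = 30960.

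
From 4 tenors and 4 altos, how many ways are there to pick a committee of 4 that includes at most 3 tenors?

69

Split by how many tenors are chosen (0 through 3).
Sum: C(4,0)·C(4,4) + C(4,1)·C(4,3) + C(4,2)·C(4,2) + C(4,3)·C(4,1) = 1 + 16 + 36 + 16 = 69.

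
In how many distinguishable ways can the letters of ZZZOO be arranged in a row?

10

Letter multiplicities in ZZZOO: O×2, Z×3.
Dividing 5! = 120 by 3!·2! = 12 for the repeated letters gives 10.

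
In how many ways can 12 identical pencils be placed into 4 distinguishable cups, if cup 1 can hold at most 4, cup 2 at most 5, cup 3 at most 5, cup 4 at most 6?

Without the upper bounds there are C(15,3) = 455 ways to split 12 among 4 cups.
Subtract solutions that violate a single cap (substitute x_i' = x_i − (cap_i+1)): x_1 ≥ 5 gives C(10,3) = 120; x_2 ≥ 6 gives C(9,3) = 84; x_3 ≥ 6 gives C(9,3) = 84; x_4 ≥ 7 gives C(8,3) = 56. Together 344.
Add back pairs where two caps are both exceeded: 4 + 4 + 1 + 1 + 0 + 0 = 10.
By inclusion–exclusion the count is 455 − 344 + 10 = 121.

121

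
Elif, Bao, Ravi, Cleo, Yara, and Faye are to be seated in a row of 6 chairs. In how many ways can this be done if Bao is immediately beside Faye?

Place the 4 others and the Bao-Faye pair as 5 objects in a line; the pair has 2 internal arrangements.
So the count is 2·(5)! = 240.

240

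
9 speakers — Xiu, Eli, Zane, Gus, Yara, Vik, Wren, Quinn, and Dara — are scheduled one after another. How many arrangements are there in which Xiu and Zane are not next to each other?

There are 9! = 362880 arrangements in all. If Xiu and Zane are adjacent, merging them into one block gives 2·(8)! = 80640 arrangements.
So 362880 − 80640 = 282240 arrangements keep them apart.

282240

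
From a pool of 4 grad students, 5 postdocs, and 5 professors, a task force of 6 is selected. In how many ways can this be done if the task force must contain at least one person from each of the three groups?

With no constraint there are C(14,6) = 3003 possible selections.
Selections missing a whole group: no grad students → C(10,6) = 210; no postdocs → C(9,6) = 84; no professors → C(9,6) = 84.
Add back selections omitting two groups (i.e. drawn from a single group): C(4,6) + C(5,6) + C(5,6) = 0.
By inclusion–exclusion: 3003 − 378 + 0 = 2625.

2625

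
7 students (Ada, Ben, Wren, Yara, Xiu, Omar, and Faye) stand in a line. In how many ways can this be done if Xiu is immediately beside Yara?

Glue Xiu and Yara into one block (2 internal orders), leaving 6 units to arrange in a row.
That gives 2 × 6! = 2 × 720 = 1440.

1440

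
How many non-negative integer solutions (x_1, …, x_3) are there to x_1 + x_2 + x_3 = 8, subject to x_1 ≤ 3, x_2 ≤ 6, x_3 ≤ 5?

21

By stars and bars, unrestricted non-negative solutions to x_1+…+x_3 = 8 number C(8+2,2) = 45.
Subtract solutions that violate a single cap (substitute x_i' = x_i − (cap_i+1)): x_1 ≥ 4 gives C(6,2) = 15; x_2 ≥ 7 gives C(3,2) = 3; x_3 ≥ 6 gives C(4,2) = 6. Together 24.
No two caps can be exceeded simultaneously, so the pair terms are all 0.
By inclusion–exclusion the count is 45 − 24 + 0 = 21.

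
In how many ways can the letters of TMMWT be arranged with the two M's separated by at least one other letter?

There are 5!/(2!·2!) = 30 arrangements of TMMWT in total.
If the two M's are adjacent, glue them into one block, leaving 4 items to arrange: (4)!/(2!) = 12 ways.
Hence 30 − 12 = 18.

18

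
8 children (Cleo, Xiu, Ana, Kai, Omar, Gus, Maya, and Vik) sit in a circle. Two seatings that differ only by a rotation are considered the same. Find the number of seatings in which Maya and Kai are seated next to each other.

Treat {Maya, Kai} as one unit (2 internal orders) and seat the resulting 7 units around the table: (6)! circular arrangements.
So 2 × (6)! = 2 × 720 = 1440.

1440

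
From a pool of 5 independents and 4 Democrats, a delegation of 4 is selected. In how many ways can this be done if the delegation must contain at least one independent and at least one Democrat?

120

With no constraint there are C(9,4) = 126 possible selections.
Subtract selections that omit an entire group: no independents → C(4,4) = 1; no Democrats → C(5,4) = 5.
Both groups omitted at once is impossible, so 126 − 6 = 120.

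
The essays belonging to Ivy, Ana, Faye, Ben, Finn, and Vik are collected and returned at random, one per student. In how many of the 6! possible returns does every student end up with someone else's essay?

265

Let Aᵢ be the assignments in which student i gets their own essay. We want the size of the complement of A₁∪…∪A_6.
By inclusion–exclusion this is Σ_{j=0}^{6} (−1)^j C(6,j)·(6−j)!.
Computing: 720 − 720 + 360 − 120 + 30 − 6 + 1 = 265.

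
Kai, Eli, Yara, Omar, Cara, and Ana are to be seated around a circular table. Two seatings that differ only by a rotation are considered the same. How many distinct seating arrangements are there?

120

Around a circle, 6 distinct people have 6!/6 = (5)! = 120 rotationally distinct seatings.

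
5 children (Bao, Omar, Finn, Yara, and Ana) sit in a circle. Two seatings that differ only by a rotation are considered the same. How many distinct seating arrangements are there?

Around a circle, 5 distinct people have 5!/5 = (4)! = 24 rotationally distinct seatings.

24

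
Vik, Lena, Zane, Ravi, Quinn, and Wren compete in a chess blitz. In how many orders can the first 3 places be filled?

120

There are 6 choices for 1st place, 5 for 2nd, and 4 for 3rd.
That gives 6 × 5 × 4 = 120.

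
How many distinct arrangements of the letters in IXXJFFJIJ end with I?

1680

With the last slot taken by I, it remains to arrange the other 8 letters (XXJFFJIJ).
Those 8 letters have F appearing twice, J appearing 3 times, and X appearing twice, giving (8)!/(3!·2!·2!) = 1680.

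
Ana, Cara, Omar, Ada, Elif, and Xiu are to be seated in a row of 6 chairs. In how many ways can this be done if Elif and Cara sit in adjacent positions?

Glue Elif and Cara into one block (2 internal orders), leaving 5 units to arrange in a row.
So the count is 2·(5)! = 240.

240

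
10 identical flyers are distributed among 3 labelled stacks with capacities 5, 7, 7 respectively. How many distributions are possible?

39

Without the upper bounds there are C(12,2) = 66 ways to split 10 among 3 stacks.
Subtract solutions that violate a single cap (substitute x_i' = x_i − (cap_i+1)): x_1 ≥ 6 gives C(6,2) = 15; x_2 ≥ 8 gives C(4,2) = 6; x_3 ≥ 8 gives C(4,2) = 6. Together 27.
No two caps can be exceeded simultaneously, so the pair terms are all 0.
By inclusion–exclusion the count is 66 − 27 + 0 = 39.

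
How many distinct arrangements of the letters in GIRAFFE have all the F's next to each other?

Treat the 2 copies of F as a single block. The multiset to arrange is then {FF, A, E, G, I, R}, 6 items in all.
All 6 items are distinct, so there are (6)! = 720 arrangements.

720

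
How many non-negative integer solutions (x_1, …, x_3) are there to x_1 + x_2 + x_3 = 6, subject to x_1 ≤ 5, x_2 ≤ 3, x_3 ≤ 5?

20

Without the upper bounds there are C(8,2) = 28 ways to split 6 among 3 variables.
Subtract solutions that violate a single cap (substitute x_i' = x_i − (cap_i+1)): x_1 ≥ 6 gives C(2,2) = 1; x_2 ≥ 4 gives C(4,2) = 6; x_3 ≥ 6 gives C(2,2) = 1. Together 8.
No two caps can be exceeded simultaneously, so the pair terms are all 0.
By inclusion–exclusion the count is 28 − 8 + 0 = 20.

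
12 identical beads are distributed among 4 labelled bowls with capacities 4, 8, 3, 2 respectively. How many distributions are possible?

Ignoring the caps, the number of non-negative solutions to x_1+…+x_4 = 12 is C(15,3) = 455.
Subtract solutions that violate a single cap (substitute x_i' = x_i − (cap_i+1)): x_1 ≥ 5 gives C(10,3) = 120; x_2 ≥ 9 gives C(6,3) = 20; x_3 ≥ 4 gives C(11,3) = 165; x_4 ≥ 3 gives C(12,3) = 220. Together 525.
Add back pairs where two caps are both exceeded: 0 + 20 + 35 + 0 + 1 + 56 = 112.
Subtract triples: 0 + 0 + 1 + 0 = 1.
By inclusion–exclusion the count is 455 − 525 + 112 − 1 = 41.

41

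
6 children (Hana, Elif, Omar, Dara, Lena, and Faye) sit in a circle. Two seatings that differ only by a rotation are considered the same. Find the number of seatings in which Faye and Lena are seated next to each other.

48

Glue Faye and Lena into a block (2 internal orders). Seating 5 units around a circle gives (4)! arrangements.
So 2 × (4)! = 2 × 24 = 48.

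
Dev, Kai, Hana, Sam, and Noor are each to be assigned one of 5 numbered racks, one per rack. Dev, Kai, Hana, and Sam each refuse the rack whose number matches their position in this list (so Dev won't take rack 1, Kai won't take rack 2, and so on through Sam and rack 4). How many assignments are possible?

Let Aᵢ (for 1 ≤ i ≤ 4) be the placements that put person i in their forbidden rack. Any j of these fix j positions, leaving (5−j)! ways to fill the rest, and there are C(4,j) ways to pick which j.
By inclusion–exclusion, the number of valid placements is Σ_{j=0}^{4} (−1)^j C(4,j)·(5−j)!.
Computing: 120 − 96 + 36 − 8 + 1 = 53.

53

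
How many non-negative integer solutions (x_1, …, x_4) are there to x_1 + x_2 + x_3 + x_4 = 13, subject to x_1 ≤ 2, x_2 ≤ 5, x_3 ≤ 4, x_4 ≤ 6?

Ignoring the caps, the number of non-negative solutions to x_1+…+x_4 = 13 is C(16,3) = 560.
Subtract solutions that violate a single cap (substitute x_i' = x_i − (cap_i+1)): x_1 ≥ 3 gives C(13,3) = 286; x_2 ≥ 6 gives C(10,3) = 120; x_3 ≥ 5 gives C(11,3) = 165; x_4 ≥ 7 gives C(9,3) = 84. Together 655.
Add back pairs where two caps are both exceeded: 35 + 56 + 20 + 10 + 1 + 4 = 126.
By inclusion–exclusion the count is 560 − 655 + 126 = 31.

31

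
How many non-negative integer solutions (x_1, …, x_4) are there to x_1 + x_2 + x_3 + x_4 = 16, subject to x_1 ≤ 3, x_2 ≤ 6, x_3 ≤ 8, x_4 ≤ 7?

Ignoring the caps, the number of non-negative solutions to x_1+…+x_4 = 16 is C(19,3) = 969.
Subtract solutions that violate a single cap (substitute x_i' = x_i − (cap_i+1)): x_1 ≥ 4 gives C(15,3) = 455; x_2 ≥ 7 gives C(12,3) = 220; x_3 ≥ 9 gives C(10,3) = 120; x_4 ≥ 8 gives C(11,3) = 165. Together 960.
Add back pairs where two caps are both exceeded: 56 + 20 + 35 + 1 + 4 + 0 = 116.
By inclusion–exclusion the count is 969 − 960 + 116 = 125.

125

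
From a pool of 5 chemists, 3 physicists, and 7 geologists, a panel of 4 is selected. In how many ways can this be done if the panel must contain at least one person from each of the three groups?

Unrestricted: C(15,4) = 1365 ways to pick any 4 of the 15.
Selections missing a whole group: no chemists → C(10,4) = 210; no physicists → C(12,4) = 495; no geologists → C(8,4) = 70.
Add back selections omitting two groups (i.e. drawn from a single group): C(5,4) + C(3,4) + C(7,4) = 40.
By inclusion–exclusion: 1365 − 775 + 40 = 630.

630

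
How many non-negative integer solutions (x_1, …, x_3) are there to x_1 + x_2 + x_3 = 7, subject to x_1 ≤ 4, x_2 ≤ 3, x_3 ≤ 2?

Without the upper bounds there are C(9,2) = 36 ways to split 7 among 3 variables.
Subtract solutions that violate a single cap (substitute x_i' = x_i − (cap_i+1)): x_1 ≥ 5 gives C(4,2) = 6; x_2 ≥ 4 gives C(5,2) = 10; x_3 ≥ 3 gives C(6,2) = 15. Together 31.
Add back pairs where two caps are both exceeded: 0 + 0 + 1 = 1.
By inclusion–exclusion the count is 36 − 31 + 1 = 6.

6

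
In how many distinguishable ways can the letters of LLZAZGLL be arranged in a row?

The 8 letters of LLZAZGLL have repeats: L appearing 4 times and Z appearing twice.
Dividing 8! = 40320 by 4!·2! = 48 for the repeated letters gives 840.

840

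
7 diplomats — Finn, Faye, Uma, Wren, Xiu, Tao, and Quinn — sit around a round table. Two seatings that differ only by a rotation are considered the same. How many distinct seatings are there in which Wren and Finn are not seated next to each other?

All circular seatings of 7 people number (6)! = 720.
Seatings with Wren beside Finn: treat them as a block with 2 internal orders, giving 2 × (5)! = 240.
Subtracting, 720 − 240 = 480.

480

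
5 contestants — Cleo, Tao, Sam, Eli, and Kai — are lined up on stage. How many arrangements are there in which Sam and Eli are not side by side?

Of the 5! = 120 arrangements, those with Sam and Eli adjacent number 2 × 4! = 48 (treat the pair as a block with 2 internal orders).
So 120 − 48 = 72 arrangements keep them apart.

72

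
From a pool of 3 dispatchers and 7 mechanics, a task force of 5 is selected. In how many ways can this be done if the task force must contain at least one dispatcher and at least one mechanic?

231

Total 5-person selections from all 10: C(10,5) = 252.
Selections missing a whole group: no dispatchers → C(7,5) = 21; no mechanics → C(3,5) = 0.
Both groups omitted at once is impossible, so 252 − 21 = 231.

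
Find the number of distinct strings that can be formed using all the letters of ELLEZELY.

The 8 letters of ELLEZELY have repeats: E appearing 3 times and L appearing 3 times.
So there are 8! / (3!·3!) = 1120 distinguishable arrangements.

1120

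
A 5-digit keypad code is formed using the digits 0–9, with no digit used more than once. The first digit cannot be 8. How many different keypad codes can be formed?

27216

The first digit has 10−1 = 9 choices (anything except 8).
The remaining 4 digits are filled from the other 9 symbols without repetition: 9 × 8 × 7 × 6 = 3024.
Total: 9 × 3024 = 27216.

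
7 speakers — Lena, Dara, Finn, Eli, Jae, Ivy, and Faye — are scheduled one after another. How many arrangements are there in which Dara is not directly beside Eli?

Of the 7! = 5040 arrangements, those with Dara and Eli adjacent number 2 × 6! = 1440 (treat the pair as a block with 2 internal orders).
So 5040 − 1440 = 3600 arrangements keep them apart.

3600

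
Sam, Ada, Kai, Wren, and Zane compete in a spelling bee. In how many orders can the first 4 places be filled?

This is an ordered selection of 4 from 5: P(5,4).
That gives 5 × 4 × 3 × 2 = 120.

120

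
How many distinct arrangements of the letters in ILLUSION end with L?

2520

With the last slot taken by L, it remains to arrange the other 7 letters (ILUSION).
Those 7 letters have I appearing twice, giving (7)!/(2!) = 2520.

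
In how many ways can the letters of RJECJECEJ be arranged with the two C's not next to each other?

3920

Total arrangements of RJECJECEJ: 9!/(3!·3!·2!) = 5040.
Arrangements with the C's together: treat CC as one letter, giving (8)!/(3!·3!) = 1120.
Hence 5040 − 1120 = 3920.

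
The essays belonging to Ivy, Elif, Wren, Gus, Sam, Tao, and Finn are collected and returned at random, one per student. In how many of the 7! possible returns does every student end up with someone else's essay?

Let Aᵢ be the assignments in which student i gets their own essay. We want the size of the complement of A₁∪…∪A_7.
By inclusion–exclusion this is Σ_{j=0}^{7} (−1)^j C(7,j)·(7−j)!.
Computing: 5040 − 5040 + 2520 − 840 + 210 − 42 + 7 − 1 = 1854.

1854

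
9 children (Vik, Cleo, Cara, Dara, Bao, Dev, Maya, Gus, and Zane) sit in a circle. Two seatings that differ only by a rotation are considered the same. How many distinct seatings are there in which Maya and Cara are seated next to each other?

Treat {Maya, Cara} as one unit (2 internal orders) and seat the resulting 8 units around the table: (7)! circular arrangements.
So 2 × (7)! = 2 × 5040 = 10080.

10080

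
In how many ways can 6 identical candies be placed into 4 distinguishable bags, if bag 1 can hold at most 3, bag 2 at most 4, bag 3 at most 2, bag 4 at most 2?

31

Without the upper bounds there are C(9,3) = 84 ways to split 6 among 4 bags.
Subtract solutions that violate a single cap (substitute x_i' = x_i − (cap_i+1)): x_1 ≥ 4 gives C(5,3) = 10; x_2 ≥ 5 gives C(4,3) = 4; x_3 ≥ 3 gives C(6,3) = 20; x_4 ≥ 3 gives C(6,3) = 20. Together 54.
Add back pairs where two caps are both exceeded: 0 + 0 + 0 + 0 + 0 + 1 = 1.
By inclusion–exclusion the count is 84 − 54 + 1 = 31.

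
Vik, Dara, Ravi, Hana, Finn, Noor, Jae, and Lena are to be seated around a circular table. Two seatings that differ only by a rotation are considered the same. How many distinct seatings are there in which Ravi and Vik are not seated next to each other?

All circular seatings of 8 people number (7)! = 5040.
Seatings with Ravi beside Vik: treat them as a block with 2 internal orders, giving 2 × (6)! = 1440.
Subtracting, 5040 − 1440 = 3600.

3600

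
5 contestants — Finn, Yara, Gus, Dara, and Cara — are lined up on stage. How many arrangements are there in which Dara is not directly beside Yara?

72

Of the 5! = 120 arrangements, those with Dara and Yara adjacent number 2 × 4! = 48 (treat the pair as a block with 2 internal orders).
So 120 − 48 = 72 arrangements keep them apart.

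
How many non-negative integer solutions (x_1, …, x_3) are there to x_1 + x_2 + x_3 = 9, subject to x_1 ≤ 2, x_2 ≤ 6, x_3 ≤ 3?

By stars and bars, unrestricted non-negative solutions to x_1+…+x_3 = 9 number C(9+2,2) = 55.
Subtract solutions that violate a single cap (substitute x_i' = x_i − (cap_i+1)): x_1 ≥ 3 gives C(8,2) = 28; x_2 ≥ 7 gives C(4,2) = 6; x_3 ≥ 4 gives C(7,2) = 21. Together 55.
Add back pairs where two caps are both exceeded: 0 + 6 + 0 = 6.
By inclusion–exclusion the count is 55 − 55 + 6 = 6.

6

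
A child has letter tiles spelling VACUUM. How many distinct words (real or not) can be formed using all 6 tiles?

VACUUM has 6 letters with U appearing twice.
Dividing 6! = 720 by 2! = 2 for the repeated letters gives 360.

360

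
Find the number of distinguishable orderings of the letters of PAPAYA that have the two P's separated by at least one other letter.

Total arrangements of PAPAYA: 6!/(3!·2!) = 60.
If the two P's are adjacent, glue them into one block, leaving 5 items to arrange: (5)!/(3!) = 20 ways.
Subtracting, 60 − 20 = 40 arrangements keep the P's apart.

40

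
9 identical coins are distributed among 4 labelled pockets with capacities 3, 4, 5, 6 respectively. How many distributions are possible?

Ignoring the caps, the number of non-negative solutions to x_1+…+x_4 = 9 is C(12,3) = 220.
Subtract solutions that violate a single cap (substitute x_i' = x_i − (cap_i+1)): x_1 ≥ 4 gives C(8,3) = 56; x_2 ≥ 5 gives C(7,3) = 35; x_3 ≥ 6 gives C(6,3) = 20; x_4 ≥ 7 gives C(5,3) = 10. Together 121.
Add back pairs where two caps are both exceeded: 1 + 0 + 0 + 0 + 0 + 0 = 1.
By inclusion–exclusion the count is 220 − 121 + 1 = 100.

100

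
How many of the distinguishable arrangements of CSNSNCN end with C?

Fix C in the last position and arrange the remaining 6 letters.
Those 6 letters have N appearing 3 times and S appearing twice, giving (6)!/(3!·2!) = 60.

60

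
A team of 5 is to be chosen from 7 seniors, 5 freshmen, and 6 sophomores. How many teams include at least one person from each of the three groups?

With no constraint there are C(18,5) = 8568 possible selections.
Selections missing a whole group: no seniors → C(11,5) = 462; no freshmen → C(13,5) = 1287; no sophomores → C(12,5) = 792.
Add back selections omitting two groups (i.e. drawn from a single group): C(7,5) + C(5,5) + C(6,5) = 28.
By inclusion–exclusion: 8568 − 2541 + 28 = 6055.

6055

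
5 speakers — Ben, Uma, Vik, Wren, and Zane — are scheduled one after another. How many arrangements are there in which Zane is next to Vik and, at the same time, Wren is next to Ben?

24

Treat {Zane,Vik} as one block (2 orders) and {Wren,Ben} as another (2 orders).
That leaves 3 units to arrange: 2 × 2 × 3! = 4 × 6 = 24.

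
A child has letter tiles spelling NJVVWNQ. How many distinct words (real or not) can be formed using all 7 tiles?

1260

NJVVWNQ has 7 letters with N appearing twice and V appearing twice.
The number of distinct arrangements is 7!/(2!·2!) = 5040/4 = 1260.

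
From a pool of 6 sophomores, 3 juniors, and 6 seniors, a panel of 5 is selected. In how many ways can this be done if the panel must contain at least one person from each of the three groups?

Unrestricted: C(15,5) = 3003 ways to pick any 5 of the 15.
Subtract selections that omit an entire group: no sophomores → C(9,5) = 126; no juniors → C(12,5) = 792; no seniors → C(9,5) = 126.
Add back selections omitting two groups (i.e. drawn from a single group): C(6,5) + C(3,5) + C(6,5) = 12.
By inclusion–exclusion: 3003 − 1044 + 12 = 1971.

1971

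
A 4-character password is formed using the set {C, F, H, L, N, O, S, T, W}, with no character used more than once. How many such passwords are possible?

3024

With no repetition, fill the 4 characters in order: 9 choices, then 8, down to 6.
That product is 9 × 8 × 7 × 6 = 3024.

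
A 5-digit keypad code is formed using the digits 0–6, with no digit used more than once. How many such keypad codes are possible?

With no repetition, fill the 5 digits in order: 7 choices, then 6, down to 3.
7 × 6 × 5 × 4 × 3 = 2520.

2520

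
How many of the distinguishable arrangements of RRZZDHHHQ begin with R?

3360

With the first slot taken by R, it remains to arrange the other 8 letters (RZZDHHHQ).
Those 8 letters have H appearing 3 times and Z appearing twice, giving (8)!/(3!·2!) = 3360.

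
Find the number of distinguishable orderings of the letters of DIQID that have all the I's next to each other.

Treat the 2 copies of I as a single block. The multiset to arrange is then {II, D, D, Q}, 4 items in all.
That gives (4)!/(2!) = 12 arrangements.

12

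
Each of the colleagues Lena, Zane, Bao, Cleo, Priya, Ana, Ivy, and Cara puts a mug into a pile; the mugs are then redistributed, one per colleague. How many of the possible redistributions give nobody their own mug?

Let Aᵢ be the assignments in which colleague i gets their own mug. We want the size of the complement of A₁∪…∪A_8.
By inclusion–exclusion this is Σ_{j=0}^{8} (−1)^j C(8,j)·(8−j)!.
Computing: 40320 − 40320 + 20160 − 6720 + 1680 − 336 + 56 − 8 + 1 = 14833.

14833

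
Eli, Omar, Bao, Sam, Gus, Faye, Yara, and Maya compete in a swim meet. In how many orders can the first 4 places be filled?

This is an ordered selection of 4 from 8: P(8,4).
That gives 8 × 7 × 6 × 5 = 1680.

1680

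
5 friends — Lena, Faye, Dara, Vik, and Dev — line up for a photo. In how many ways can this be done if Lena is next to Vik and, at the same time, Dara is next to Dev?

24

Treat {Lena,Vik} as one block (2 orders) and {Dara,Dev} as another (2 orders).
That leaves 3 units to arrange: 2 × 2 × 3! = 4 × 6 = 24.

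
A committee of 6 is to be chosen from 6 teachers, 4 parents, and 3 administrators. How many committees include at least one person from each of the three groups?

Total 6-person selections from all 13: C(13,6) = 1716.
Selections missing a whole group: no teachers → C(7,6) = 7; no parents → C(9,6) = 84; no administrators → C(10,6) = 210.
Add back selections omitting two groups (i.e. drawn from a single group): C(6,6) + C(4,6) + C(3,6) = 1.
By inclusion–exclusion: 1716 − 301 + 1 = 1416.

1416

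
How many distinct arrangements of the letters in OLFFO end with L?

With the last slot taken by L, it remains to arrange the other 4 letters (OFFO).
Those 4 letters have F appearing twice and O appearing twice, giving (4)!/(2!·2!) = 6.

6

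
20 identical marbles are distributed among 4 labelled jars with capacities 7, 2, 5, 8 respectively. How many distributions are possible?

Without the upper bounds there are C(23,3) = 1771 ways to split 20 among 4 jars.
Subtract solutions that violate a single cap (substitute x_i' = x_i − (cap_i+1)): x_1 ≥ 8 gives C(15,3) = 455; x_2 ≥ 3 gives C(20,3) = 1140; x_3 ≥ 6 gives C(17,3) = 680; x_4 ≥ 9 gives C(14,3) = 364. Together 2639.
Add back pairs where two caps are both exceeded: 220 + 84 + 20 + 364 + 165 + 56 = 909.
Subtract triples: 20 + 1 + 0 + 10 = 31.
By inclusion–exclusion the count is 1771 − 2639 + 909 − 31 = 10.

10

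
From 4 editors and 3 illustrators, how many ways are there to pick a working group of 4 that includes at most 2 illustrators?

Split by how many illustrators are chosen (0 through 2).
Sum: C(3,0)·C(4,4) + C(3,1)·C(4,3) + C(3,2)·C(4,2) = 1 + 12 + 18 = 31.

31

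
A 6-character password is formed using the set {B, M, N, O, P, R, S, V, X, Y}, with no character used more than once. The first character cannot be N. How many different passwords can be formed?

136080

The first character has 10−1 = 9 choices (anything except N).
The remaining 5 characters are filled from the other 9 symbols without repetition: 9 × 8 × 7 × 6 × 5 = 15120.
Total: 9 × 15120 = 136080.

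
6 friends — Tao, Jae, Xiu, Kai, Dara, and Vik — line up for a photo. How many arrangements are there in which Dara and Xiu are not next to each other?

480

Of the 6! = 720 arrangements, those with Dara and Xiu adjacent number 2 × 5! = 240 (treat the pair as a block with 2 internal orders).
So 720 − 240 = 480 arrangements keep them apart.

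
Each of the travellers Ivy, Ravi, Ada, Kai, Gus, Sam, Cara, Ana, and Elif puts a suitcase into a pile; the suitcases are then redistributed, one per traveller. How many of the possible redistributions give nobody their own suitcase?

Let Aᵢ be the assignments in which traveller i gets their own suitcase. We want the size of the complement of A₁∪…∪A_9.
By inclusion–exclusion this is Σ_{j=0}^{9} (−1)^j C(9,j)·(9−j)!.
Computing: 362880 − 362880 + 181440 − 60480 + 15120 − 3024 + 504 − 72 + 9 − 1 = 133496.

133496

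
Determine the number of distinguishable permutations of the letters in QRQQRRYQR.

The 9 letters of QRQQRRYQR have repeats: Q appearing 4 times and R appearing 4 times.
So there are 9! / (4!·4!) = 630 distinguishable arrangements.

630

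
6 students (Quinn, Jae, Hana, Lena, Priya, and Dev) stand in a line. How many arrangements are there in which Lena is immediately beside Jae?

Place the 4 others and the Lena-Jae pair as 5 objects in a line; the pair has 2 internal arrangements.
That gives 2 × 5! = 2 × 120 = 240.

240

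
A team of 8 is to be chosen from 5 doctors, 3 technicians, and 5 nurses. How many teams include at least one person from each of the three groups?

Total 8-person selections from all 13: C(13,8) = 1287.
Subtract selections that omit an entire group: no doctors → C(8,8) = 1; no technicians → C(10,8) = 45; no nurses → C(8,8) = 1.
Add back selections omitting two groups (i.e. drawn from a single group): C(5,8) + C(3,8) + C(5,8) = 0.
By inclusion–exclusion: 1287 − 47 + 0 = 1240.

1240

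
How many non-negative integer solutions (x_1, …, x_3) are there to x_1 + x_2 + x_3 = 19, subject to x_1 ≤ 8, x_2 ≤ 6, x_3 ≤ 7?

6

Without the upper bounds there are C(21,2) = 210 ways to split 19 among 3 variables.
Subtract solutions that violate a single cap (substitute x_i' = x_i − (cap_i+1)): x_1 ≥ 9 gives C(12,2) = 66; x_2 ≥ 7 gives C(14,2) = 91; x_3 ≥ 8 gives C(13,2) = 78. Together 235.
Add back pairs where two caps are both exceeded: 10 + 6 + 15 = 31.
By inclusion–exclusion the count is 210 − 235 + 31 = 6.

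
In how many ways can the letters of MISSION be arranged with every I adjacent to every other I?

360

Treat the 2 copies of I as a single block. The multiset to arrange is then {II, M, N, O, S, S}, 6 items in all.
That gives (6)!/(2!) = 360 arrangements.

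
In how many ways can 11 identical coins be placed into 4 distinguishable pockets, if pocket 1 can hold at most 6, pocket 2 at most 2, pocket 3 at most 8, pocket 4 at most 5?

Without the upper bounds there are C(14,3) = 364 ways to split 11 among 4 pockets.
Subtract solutions that violate a single cap (substitute x_i' = x_i − (cap_i+1)): x_1 ≥ 7 gives C(7,3) = 35; x_2 ≥ 3 gives C(11,3) = 165; x_3 ≥ 9 gives C(5,3) = 10; x_4 ≥ 6 gives C(8,3) = 56. Together 266.
Add back pairs where two caps are both exceeded: 4 + 0 + 0 + 0 + 10 + 0 = 14.
By inclusion–exclusion the count is 364 − 266 + 14 = 112.

112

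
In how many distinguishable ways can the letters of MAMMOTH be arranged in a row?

Letter multiplicities in MAMMOTH: A×1, H×1, M×3, O×1, T×1.
The number of distinct arrangements is 7!/(3!) = 5040/6 = 840.

840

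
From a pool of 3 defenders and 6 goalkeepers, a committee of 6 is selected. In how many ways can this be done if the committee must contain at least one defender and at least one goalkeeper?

83

Total 6-person selections from all 9: C(9,6) = 84.
Selections missing a whole group: no defenders → C(6,6) = 1; no goalkeepers → C(3,6) = 0.
Both groups omitted at once is impossible, so 84 − 1 = 83.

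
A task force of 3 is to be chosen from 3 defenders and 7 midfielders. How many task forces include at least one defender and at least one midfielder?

Total 3-person selections from all 10: C(10,3) = 120.
Selections missing a whole group: no defenders → C(7,3) = 35; no midfielders → C(3,3) = 1.
Both groups omitted at once is impossible, so 120 − 36 = 84.

84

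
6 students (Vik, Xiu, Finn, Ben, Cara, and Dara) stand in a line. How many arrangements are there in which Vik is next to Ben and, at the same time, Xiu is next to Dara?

Treat {Vik,Ben} as one block (2 orders) and {Xiu,Dara} as another (2 orders).
That leaves 4 units to arrange: 2 × 2 × 4! = 4 × 24 = 96.

96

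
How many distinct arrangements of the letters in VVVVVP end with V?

With the last slot taken by V, it remains to arrange the other 5 letters (VVVVP).
Those 5 letters have V appearing 4 times, giving (5)!/(4!) = 5.

5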